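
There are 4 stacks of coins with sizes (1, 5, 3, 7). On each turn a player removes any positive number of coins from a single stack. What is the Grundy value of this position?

0

Write each in binary and XOR column by column:
  001  (1)
  101  (5)
  011  (3)
  111  (7)
  ---
  000  (0)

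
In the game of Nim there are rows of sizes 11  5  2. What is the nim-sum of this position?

12

Compute the nim-sum pairwise:
11 ^ 5 = 14
14 ^ 2 = 12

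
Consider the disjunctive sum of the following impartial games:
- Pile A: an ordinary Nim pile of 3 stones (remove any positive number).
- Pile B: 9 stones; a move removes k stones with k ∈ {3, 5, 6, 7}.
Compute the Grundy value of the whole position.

Pile A is a plain Nim pile of size 3, so its Grundy value is 3.
For pile B, compute g(0), g(1), … with moves {3, 5, 6, 7}:
k:     0  1  2  3  4  5  6  7  8  9
g(k):  0  0  0  1  1  1  2  2  2  3
So g(9) = 3.
The value of a disjunctive sum is the nim-sum of the parts.
Combined value = 3 ⊕ 3 = 0.

0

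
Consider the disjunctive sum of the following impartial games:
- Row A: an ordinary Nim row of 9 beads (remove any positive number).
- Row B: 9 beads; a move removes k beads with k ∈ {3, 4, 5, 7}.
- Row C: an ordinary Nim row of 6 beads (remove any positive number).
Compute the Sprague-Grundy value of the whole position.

12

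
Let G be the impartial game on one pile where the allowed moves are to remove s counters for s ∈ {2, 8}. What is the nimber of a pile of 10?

0

Grundy values for subtraction set {2, 8}:
g(0) = mex{} = 0
g(1) = mex{} = 0
g(2) = mex{0} = 1
g(3) = mex{0} = 1
g(4) = mex{1} = 0
g(5) = mex{1} = 0
g(6) = mex{0} = 1
g(7) = mex{0} = 1
g(8) = mex{0,1} = 2
g(9) = mex{0,1} = 2
g(10) = mex{1,2} = 0
So g(10) = 0.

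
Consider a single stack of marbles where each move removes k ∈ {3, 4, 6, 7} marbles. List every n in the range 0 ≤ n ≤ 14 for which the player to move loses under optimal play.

Build the Grundy sequence with g(k) = mex{g(k−s) : s ∈ {3, 4, 6, 7}, s ≤ k}:
k:     0  1  2  3  4  5  6  7  8  9 10 11 12 13 14
g(k):  0  0  0  1  1  1  2  2  2  3  0  0  0  1  1
The P-positions (g = 0) in 0..14 are 0, 1, 2, 10, 11, 12.

0, 1, 2, 10, 11, 12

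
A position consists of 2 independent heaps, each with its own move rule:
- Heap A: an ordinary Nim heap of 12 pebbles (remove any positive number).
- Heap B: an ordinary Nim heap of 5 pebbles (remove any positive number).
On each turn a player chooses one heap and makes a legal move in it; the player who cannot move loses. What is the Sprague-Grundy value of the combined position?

9

Heap A is a plain Nim heap of size 12, so its Grundy value is 12.
Heap B is a plain Nim heap of size 5, so its Grundy value is 5.
The value of a disjunctive sum is the nim-sum of the parts.
Combined value = 12 XOR 5 = 9.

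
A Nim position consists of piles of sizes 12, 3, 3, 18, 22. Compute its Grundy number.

Write each in binary and XOR column by column:
  01100  (12)
  00011  (3)
  00011  (3)
  10010  (18)
  10110  (22)
  -----
  01000  (8)

8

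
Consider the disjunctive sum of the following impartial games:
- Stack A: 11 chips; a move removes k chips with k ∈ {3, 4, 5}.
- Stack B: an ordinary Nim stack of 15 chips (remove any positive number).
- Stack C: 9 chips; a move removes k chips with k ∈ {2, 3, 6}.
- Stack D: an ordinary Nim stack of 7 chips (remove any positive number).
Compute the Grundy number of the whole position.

9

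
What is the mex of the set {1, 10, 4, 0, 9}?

The values 0, 1 are all present; 2 is the first non-negative integer missing from the set.

2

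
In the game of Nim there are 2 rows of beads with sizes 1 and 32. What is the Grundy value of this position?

33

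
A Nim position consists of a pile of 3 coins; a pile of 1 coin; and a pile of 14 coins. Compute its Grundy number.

Compute the nim-sum pairwise:
3 ⊕ 1 = 2
2 ⊕ 14 = 12

12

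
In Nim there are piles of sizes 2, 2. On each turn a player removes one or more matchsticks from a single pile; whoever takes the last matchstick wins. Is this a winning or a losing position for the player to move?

Losing position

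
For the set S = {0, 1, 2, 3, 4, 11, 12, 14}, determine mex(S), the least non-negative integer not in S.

5

The values 0, 1, 2, 3, 4 are all present; 5 is the first non-negative integer missing from the set.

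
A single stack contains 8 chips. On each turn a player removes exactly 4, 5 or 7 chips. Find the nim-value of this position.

Grundy values for subtraction set {4, 5, 7}:
g(0) = mex{} = 0
g(1) = mex{} = 0
g(2) = mex{} = 0
g(3) = mex{} = 0
g(4) = mex{0} = 1
g(5) = mex{0} = 1
g(6) = mex{0} = 1
g(7) = mex{0} = 1
g(8) = mex{0,1} = 2
So g(8) = 2.

2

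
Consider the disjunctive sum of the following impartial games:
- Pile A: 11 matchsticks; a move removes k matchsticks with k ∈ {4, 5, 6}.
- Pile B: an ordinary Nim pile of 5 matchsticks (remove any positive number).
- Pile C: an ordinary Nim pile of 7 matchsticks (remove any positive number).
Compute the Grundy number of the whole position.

2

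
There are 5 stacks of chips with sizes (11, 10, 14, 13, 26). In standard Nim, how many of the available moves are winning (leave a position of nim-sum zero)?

Nim-sum: 11 ⊕ 10 ⊕ 14 ⊕ 13 ⊕ 26 = 24.
The overall nim-sum is X = 24. A stack of size p has a winning move iff p XOR X < p (reduce it to p XOR X).
  11: 11 XOR 24 = 19 ≥ 11 — no move.
  10: 10 XOR 24 = 18 ≥ 10 — no move.
  14: 14 XOR 24 = 22 ≥ 14 — no move.
  13: 13 XOR 24 = 21 ≥ 13 — no move.
  26: 26 XOR 24 = 2 < 26 — winning move (to 2).
That gives 1 winning move.

1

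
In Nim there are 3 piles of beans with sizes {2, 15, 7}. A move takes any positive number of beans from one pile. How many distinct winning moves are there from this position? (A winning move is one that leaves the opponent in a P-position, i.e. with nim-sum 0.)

Nim-sum: 2 ⊕ 15 ⊕ 7 = 10.
The overall nim-sum is X = 10. A pile of size p has a winning move iff p XOR X < p (reduce it to p XOR X).
  2: 2 XOR 10 = 8 ≥ 2 — no move.
  15: 15 XOR 10 = 5 < 15 — winning move (to 5).
  7: 7 XOR 10 = 13 ≥ 7 — no move.
That gives 1 winning move.

1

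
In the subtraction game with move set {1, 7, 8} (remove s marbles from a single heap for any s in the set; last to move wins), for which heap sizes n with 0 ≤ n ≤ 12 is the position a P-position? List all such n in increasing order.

Compute g(0), g(1), … for moves {1, 7, 8}:
k:     0  1  2  3  4  5  6  7  8  9 10 11 12
g(k):  0  1  0  1  0  1  0  1  2  3  2  3  2
The P-positions (g = 0) in 0..12 are 0, 2, 4, 6.

0, 2, 4, 6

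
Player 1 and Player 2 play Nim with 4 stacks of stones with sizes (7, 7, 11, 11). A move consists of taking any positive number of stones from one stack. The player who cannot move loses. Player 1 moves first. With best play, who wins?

Player 2 wins

Nim-sum: 7 XOR 7 XOR 11 XOR 11 = 0.
The nim-sum is 0, so this is a P-position: the player to move is in a losing position under optimal play; Player 1 is about to move from it and so loses — Player 2 wins.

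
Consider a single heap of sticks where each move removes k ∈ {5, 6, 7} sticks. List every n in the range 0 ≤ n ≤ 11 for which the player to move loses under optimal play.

0, 1, 2, 3, 4

Compute g(0), g(1), … for moves {5, 6, 7}:
g(0) = mex{} = 0
g(1) = mex{} = 0
g(2) = mex{} = 0
g(3) = mex{} = 0
g(4) = mex{} = 0
g(5) = mex{0} = 1
g(6) = mex{0} = 1
g(7) = mex{0} = 1
g(8) = mex{0} = 1
g(9) = mex{0} = 1
g(10) = mex{0,1} = 2
g(11) = mex{0,1} = 2
The P-positions (g = 0) in 0..11 are 0, 1, 2, 3, 4.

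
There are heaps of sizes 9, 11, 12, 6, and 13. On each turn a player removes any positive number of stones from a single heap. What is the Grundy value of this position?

5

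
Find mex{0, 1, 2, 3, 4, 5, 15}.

6

The values 0, 1, 2, 3, 4, 5 are all present; 6 is the first non-negative integer missing from the set.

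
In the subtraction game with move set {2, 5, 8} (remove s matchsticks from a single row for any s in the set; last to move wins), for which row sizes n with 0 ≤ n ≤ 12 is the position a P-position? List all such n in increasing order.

0, 1, 4, 7, 10, 11

Build the Grundy sequence with g(k) = mex{g(k−s) : s ∈ {2, 5, 8}, s ≤ k}:
g(0) = mex{} = 0
g(1) = mex{} = 0
g(2) = mex{0} = 1
g(3) = mex{0} = 1
g(4) = mex{1} = 0
g(5) = mex{0,1} = 2
g(6) = mex{0} = 1
g(7) = mex{1,2} = 0
g(8) = mex{0,1} = 2
g(9) = mex{0} = 1
g(10) = mex{1,2} = 0
g(11) = mex{1} = 0
g(12) = mex{0} = 1
The P-positions (g = 0) in 0..12 are 0, 1, 4, 7, 10, 11.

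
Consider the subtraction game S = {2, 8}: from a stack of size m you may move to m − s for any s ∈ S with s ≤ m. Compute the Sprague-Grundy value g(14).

Build the Grundy sequence with g(k) = mex{g(k−s) : s ∈ {2, 8}, s ≤ k}:
g(0) = mex{} = 0
g(1) = mex{} = 0
g(2) = mex{0} = 1
g(3) = mex{0} = 1
g(4) = mex{1} = 0
g(5) = mex{1} = 0
g(6) = mex{0} = 1
g(7) = mex{0} = 1
g(8) = mex{0,1} = 2
g(9) = mex{0,1} = 2
g(10) = mex{1,2} = 0
g(11) = mex{1,2} = 0
g(12) = mex{0} = 1
g(13) = mex{0} = 1
g(14) = mex{1} = 0
So g(14) = 0.

0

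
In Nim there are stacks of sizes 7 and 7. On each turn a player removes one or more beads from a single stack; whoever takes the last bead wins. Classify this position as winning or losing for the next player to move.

Losing position

Write each in binary and XOR column by column:
  111  (7)
  111  (7)
  ---
  000  (0)
The nim-sum is 0, so this is a P-position: the player to move is in a losing position under optimal play.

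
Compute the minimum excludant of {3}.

0 is not in the set, so the mex is 0.

0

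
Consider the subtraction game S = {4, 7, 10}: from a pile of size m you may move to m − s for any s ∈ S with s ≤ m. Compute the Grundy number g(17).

Compute g(0), g(1), … for moves {4, 7, 10}:
k:     0  1  2  3  4  5  6  7  8  9 10 11 12 13 14 15 16 17
g(k):  0  0  0  0  1  1  1  1  2  2  2  2  3  3  0  0  0  0
So g(17) = 0.

0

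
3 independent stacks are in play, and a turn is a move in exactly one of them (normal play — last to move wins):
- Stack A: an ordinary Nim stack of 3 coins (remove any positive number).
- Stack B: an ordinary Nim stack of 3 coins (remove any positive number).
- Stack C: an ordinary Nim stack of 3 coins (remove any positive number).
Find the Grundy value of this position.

Stack A is a plain Nim stack of size 3, so its Grundy value is 3.
Stack B is a plain Nim stack of size 3, so its Grundy value is 3.
Stack C is a plain Nim stack of size 3, so its Grundy value is 3.
By the Sprague-Grundy theorem, the Grundy value of a sum of independent games is the XOR of the component values.
Combined value = 3 ⊕ 3 ⊕ 3 = 3.

3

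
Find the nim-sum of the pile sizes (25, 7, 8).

Nim-sum: 25 ^ 7 ^ 8 = 22.

22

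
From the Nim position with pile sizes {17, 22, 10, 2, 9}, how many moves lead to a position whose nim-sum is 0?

1

Nim-sum: 17 ⊕ 22 ⊕ 10 ⊕ 2 ⊕ 9 = 6.
The overall nim-sum is X = 6. A pile of size p has a winning move iff p XOR X < p (reduce it to p XOR X).
  17: 17 XOR 6 = 23 ≥ 17 — no move.
  22: 22 XOR 6 = 16 < 22 — winning move (to 16).
  10: 10 XOR 6 = 12 ≥ 10 — no move.
  2: 2 XOR 6 = 4 ≥ 2 — no move.
  9: 9 XOR 6 = 15 ≥ 9 — no move.
That gives 1 winning move.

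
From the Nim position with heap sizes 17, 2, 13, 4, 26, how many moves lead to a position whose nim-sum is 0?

Compute the nim-sum pairwise:
17 ⊕ 2 = 19
19 ⊕ 13 = 30
30 ⊕ 4 = 26
26 ⊕ 26 = 0
The nim-sum is already 0, so every move leaves a nonzero nim-sum — there are no winning moves.

0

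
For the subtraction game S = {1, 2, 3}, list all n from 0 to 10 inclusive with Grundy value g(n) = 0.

0, 4, 8

Build the Grundy sequence with g(k) = mex{g(k−s) : s ∈ {1, 2, 3}, s ≤ k}:
k:     0  1  2  3  4  5  6  7  8  9 10
g(k):  0  1  2  3  0  1  2  3  0  1  2
The P-positions (g = 0) in 0..10 are 0, 4, 8.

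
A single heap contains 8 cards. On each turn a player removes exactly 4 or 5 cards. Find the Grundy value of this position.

Grundy values for subtraction set {4, 5}:
g(0) = mex{} = 0
g(1) = mex{} = 0
g(2) = mex{} = 0
g(3) = mex{} = 0
g(4) = mex{0} = 1
g(5) = mex{0} = 1
g(6) = mex{0} = 1
g(7) = mex{0} = 1
g(8) = mex{0,1} = 2
So g(8) = 2.

2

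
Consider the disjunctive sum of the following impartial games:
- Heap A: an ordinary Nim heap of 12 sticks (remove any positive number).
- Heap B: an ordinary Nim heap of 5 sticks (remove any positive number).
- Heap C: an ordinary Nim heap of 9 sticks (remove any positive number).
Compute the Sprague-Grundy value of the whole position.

Heap A is a plain Nim heap of size 12, so its Grundy value is 12.
Heap B is a plain Nim heap of size 5, so its Grundy value is 5.
Heap C is a plain Nim heap of size 9, so its Grundy value is 9.
The value of a disjunctive sum is the nim-sum of the parts.
Combined value = 12 ⊕ 5 ⊕ 9 = 0.

0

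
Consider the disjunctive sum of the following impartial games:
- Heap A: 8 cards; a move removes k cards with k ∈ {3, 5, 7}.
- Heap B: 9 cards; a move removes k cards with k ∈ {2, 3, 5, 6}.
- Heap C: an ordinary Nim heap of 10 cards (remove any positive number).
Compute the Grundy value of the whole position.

8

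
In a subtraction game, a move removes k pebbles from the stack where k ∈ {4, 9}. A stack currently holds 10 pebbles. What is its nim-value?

2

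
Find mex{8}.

0

0 is not in the set, so the mex is 0.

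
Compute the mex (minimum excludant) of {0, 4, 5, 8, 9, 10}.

1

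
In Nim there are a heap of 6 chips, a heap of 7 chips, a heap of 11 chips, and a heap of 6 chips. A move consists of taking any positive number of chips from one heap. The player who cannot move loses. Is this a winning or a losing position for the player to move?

Nim-sum: 6 ⊕ 7 ⊕ 11 ⊕ 6 = 12.
The nim-sum is 12 ≠ 0, so this is an N-position: the player to move can win.

Winning position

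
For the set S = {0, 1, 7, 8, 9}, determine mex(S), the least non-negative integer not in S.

The values 0, 1 are all present; 2 is the first non-negative integer missing from the set.

2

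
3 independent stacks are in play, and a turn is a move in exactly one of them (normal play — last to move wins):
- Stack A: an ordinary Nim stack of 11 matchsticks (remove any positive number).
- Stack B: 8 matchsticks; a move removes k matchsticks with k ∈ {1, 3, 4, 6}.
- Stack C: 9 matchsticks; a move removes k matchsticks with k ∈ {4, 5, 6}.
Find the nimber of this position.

Stack A is a plain Nim stack of size 11, so its Grundy value is 11.
Build the Grundy sequence for stack B with g(k) = mex{g(k−s) : s ∈ {1, 3, 4, 6}, s ≤ k}:
g(0) = mex{} = 0
g(1) = mex{0} = 1
g(2) = mex{1} = 0
g(3) = mex{0} = 1
g(4) = mex{0,1} = 2
g(5) = mex{0,1,2} = 3
g(6) = mex{0,1,3} = 2
g(7) = mex{1,2} = 0
g(8) = mex{0,2,3} = 1
So g(8) = 1.
For stack C, compute g(0), g(1), … with moves {4, 5, 6}:
k:     0  1  2  3  4  5  6  7  8  9
g(k):  0  0  0  0  1  1  1  1  2  2
So g(9) = 2.
By the Sprague-Grundy theorem, the Grundy value of a sum of independent games is the XOR of the component values.
Combined value = 11 ⊕ 1 ⊕ 2 = 8.

8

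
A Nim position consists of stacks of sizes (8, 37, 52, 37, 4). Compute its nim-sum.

In binary:
  001000  (8)
  100101  (37)
  110100  (52)
  100101  (37)
  000100  (4)
  ------
  111000  (56)

56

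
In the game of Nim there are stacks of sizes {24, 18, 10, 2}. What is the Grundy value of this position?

2

Bitwise XOR of the heap sizes:
  11000  (24)
  10010  (18)
  01010  (10)
  00010  (2)
  -----
  00010  (2)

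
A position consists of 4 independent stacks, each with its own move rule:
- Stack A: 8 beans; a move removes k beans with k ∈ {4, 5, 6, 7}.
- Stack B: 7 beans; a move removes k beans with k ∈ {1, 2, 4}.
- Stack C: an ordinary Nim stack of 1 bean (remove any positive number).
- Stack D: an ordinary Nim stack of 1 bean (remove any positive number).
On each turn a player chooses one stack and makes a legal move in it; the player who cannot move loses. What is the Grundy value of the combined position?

3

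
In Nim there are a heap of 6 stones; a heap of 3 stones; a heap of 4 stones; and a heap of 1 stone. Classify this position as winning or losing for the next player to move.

Compute the nim-sum pairwise:
6 ^ 3 = 5
5 ^ 4 = 1
1 ^ 1 = 0
The nim-sum is 0, so this is a P-position: the player to move is in a losing position under optimal play.

Losing position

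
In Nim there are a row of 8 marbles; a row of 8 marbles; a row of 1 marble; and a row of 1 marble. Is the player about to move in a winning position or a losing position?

Losing position

In binary:
  1000  (8)
  1000  (8)
  0001  (1)
  0001  (1)
  ----
  0000  (0)
The nim-sum is 0, so this is a P-position: the player to move is in a losing position under optimal play.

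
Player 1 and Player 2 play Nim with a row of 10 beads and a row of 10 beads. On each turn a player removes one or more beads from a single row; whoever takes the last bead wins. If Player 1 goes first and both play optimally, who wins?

Player 2 wins

In binary:
  1010  (10)
  1010  (10)
  ----
  0000  (0)
The nim-sum is 0, so this is a P-position: the player to move is in a losing position under optimal play; Player 1 is about to move from it and so loses — Player 2 wins.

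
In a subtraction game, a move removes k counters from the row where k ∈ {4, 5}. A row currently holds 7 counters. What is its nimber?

1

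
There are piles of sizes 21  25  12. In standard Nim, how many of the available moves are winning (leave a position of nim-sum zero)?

0

Write each in binary and XOR column by column:
  10101  (21)
  11001  (25)
  01100  (12)
  -----
  00000  (0)
The nim-sum is already 0, so every move leaves a nonzero nim-sum — there are no winning moves.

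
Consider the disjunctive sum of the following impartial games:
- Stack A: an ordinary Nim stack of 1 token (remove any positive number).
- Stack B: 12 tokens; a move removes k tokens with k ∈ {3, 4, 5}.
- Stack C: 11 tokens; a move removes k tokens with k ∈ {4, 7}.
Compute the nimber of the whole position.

0

Stack A is a plain Nim stack of size 1, so its Grundy value is 1.
Grundy values for stack B (subtraction set {3, 4, 5}):
g(0) = mex{} = 0
g(1) = mex{} = 0
g(2) = mex{} = 0
g(3) = mex{0} = 1
g(4) = mex{0} = 1
g(5) = mex{0} = 1
g(6) = mex{0,1} = 2
g(7) = mex{0,1} = 2
g(8) = mex{1} = 0
g(9) = mex{1,2} = 0
g(10) = mex{1,2} = 0
g(11) = mex{0,2} = 1
g(12) = mex{0,2} = 1
So g(12) = 1.
For stack C, compute g(0), g(1), … with moves {4, 7}:
k:     0  1  2  3  4  5  6  7  8  9 10 11
g(k):  0  0  0  0  1  1  1  1  2  2  2  0
So g(11) = 0.
The value of a disjunctive sum is the nim-sum of the parts.
Combined value = 1 XOR 1 XOR 0 = 0.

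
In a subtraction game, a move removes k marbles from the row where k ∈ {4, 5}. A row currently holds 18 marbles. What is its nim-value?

0

Build the Grundy sequence with g(k) = mex{g(k−s) : s ∈ {4, 5}, s ≤ k}:
k:     0  1  2  3  4  5  6  7  8  9 10 11 12 13 14 15 16 17 18
g(k):  0  0  0  0  1  1  1  1  2  0  0  0  0  1  1  1  1  2  0
So g(18) = 0.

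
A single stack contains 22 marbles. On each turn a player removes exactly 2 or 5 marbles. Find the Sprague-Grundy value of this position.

0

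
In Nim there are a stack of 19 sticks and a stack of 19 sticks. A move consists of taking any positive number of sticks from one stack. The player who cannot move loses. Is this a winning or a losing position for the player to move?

Losing position

Nim-sum: 19 XOR 19 = 0.
The nim-sum is 0, so this is a P-position: the player to move is in a losing position under optimal play.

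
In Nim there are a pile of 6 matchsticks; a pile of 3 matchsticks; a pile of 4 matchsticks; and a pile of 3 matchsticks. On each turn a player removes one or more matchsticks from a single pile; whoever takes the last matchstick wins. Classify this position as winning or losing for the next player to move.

Nim-sum: 6 XOR 3 XOR 4 XOR 3 = 2.
The nim-sum is 2 ≠ 0, so this is an N-position: the player to move can win.

Winning position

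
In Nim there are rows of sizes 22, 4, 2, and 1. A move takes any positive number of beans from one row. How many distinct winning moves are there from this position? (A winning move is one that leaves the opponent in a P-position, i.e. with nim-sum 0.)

1

Bitwise XOR of the heap sizes:
  10110  (22)
  00100  (4)
  00010  (2)
  00001  (1)
  -----
  10001  (17)
The overall nim-sum is X = 17. A row of size p has a winning move iff p XOR X < p (reduce it to p XOR X).
  22: 22 XOR 17 = 7 < 22 — winning move (to 7).
  4: 4 XOR 17 = 21 ≥ 4 — no move.
  2: 2 XOR 17 = 19 ≥ 2 — no move.
  1: 1 XOR 17 = 16 ≥ 1 — no move.
That gives 1 winning move.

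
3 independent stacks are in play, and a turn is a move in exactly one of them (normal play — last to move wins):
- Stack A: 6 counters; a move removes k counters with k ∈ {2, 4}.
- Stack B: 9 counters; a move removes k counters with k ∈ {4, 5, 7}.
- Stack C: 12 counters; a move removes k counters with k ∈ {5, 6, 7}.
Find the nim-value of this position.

2

Grundy values for stack A (subtraction set {2, 4}):
k:     0  1  2  3  4  5  6
g(k):  0  0  1  1  2  2  0
So g(6) = 0.
For stack B, compute g(0), g(1), … with moves {4, 5, 7}:
g(0) = mex{} = 0
g(1) = mex{} = 0
g(2) = mex{} = 0
g(3) = mex{} = 0
g(4) = mex{0} = 1
g(5) = mex{0} = 1
g(6) = mex{0} = 1
g(7) = mex{0} = 1
g(8) = mex{0,1} = 2
g(9) = mex{0,1} = 2
So g(9) = 2.
For stack C, compute g(0), g(1), … with moves {5, 6, 7}:
k:     0  1  2  3  4  5  6  7  8  9 10 11 12
g(k):  0  0  0  0  0  1  1  1  1  1  2  2  0
So g(12) = 0.
By the Sprague-Grundy theorem, the Grundy value of a sum of independent games is the XOR of the component values.
Combined value = 0 ⊕ 2 ⊕ 0 = 2.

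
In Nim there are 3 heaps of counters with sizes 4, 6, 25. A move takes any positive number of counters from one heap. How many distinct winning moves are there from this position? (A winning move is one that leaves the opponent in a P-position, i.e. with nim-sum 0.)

1

Compute the nim-sum pairwise:
4 XOR 6 = 2
2 XOR 25 = 27
The overall nim-sum is X = 27. A heap of size p has a winning move iff p XOR X < p (reduce it to p XOR X).
  4: 4 XOR 27 = 31 ≥ 4 — no move.
  6: 6 XOR 27 = 29 ≥ 6 — no move.
  25: 25 XOR 27 = 2 < 25 — winning move (to 2).
That gives 1 winning move.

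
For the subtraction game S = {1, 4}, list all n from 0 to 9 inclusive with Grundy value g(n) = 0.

Build the Grundy sequence with g(k) = mex{g(k−s) : s ∈ {1, 4}, s ≤ k}:
g(0) = mex{} = 0
g(1) = mex{0} = 1
g(2) = mex{1} = 0
g(3) = mex{0} = 1
g(4) = mex{0,1} = 2
g(5) = mex{1,2} = 0
g(6) = mex{0} = 1
g(7) = mex{1} = 0
g(8) = mex{0,2} = 1
g(9) = mex{0,1} = 2
The P-positions (g = 0) in 0..9 are 0, 2, 5, 7.

0, 2, 5, 7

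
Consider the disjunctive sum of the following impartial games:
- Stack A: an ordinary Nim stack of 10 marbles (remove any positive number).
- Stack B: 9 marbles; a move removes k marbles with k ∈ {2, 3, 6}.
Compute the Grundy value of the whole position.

Stack A is a plain Nim stack of size 10, so its Grundy value is 10.
Grundy values for stack B (subtraction set {2, 3, 6}):
k:     0  1  2  3  4  5  6  7  8  9
g(k):  0  0  1  1  2  0  3  1  2  0
So g(9) = 0.
By the Sprague-Grundy theorem, the Grundy value of a sum of independent games is the XOR of the component values.
Combined value = 10 XOR 0 = 10.

10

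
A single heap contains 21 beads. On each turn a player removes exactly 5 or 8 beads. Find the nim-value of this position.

Compute g(0), g(1), … for moves {5, 8}:
k:     0  1  2  3  4  5  6  7  8  9 10 11 12 13 14 15 16 17 18 19 20 21
g(k):  0  0  0  0  0  1  1  1  1  1  2  2  2  0  0  0  0  0  1  1  1  1
So g(21) = 1.

1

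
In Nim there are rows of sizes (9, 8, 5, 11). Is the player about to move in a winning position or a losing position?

Bitwise XOR of the heap sizes:
  1001  (9)
  1000  (8)
  0101  (5)
  1011  (11)
  ----
  1111  (15)
The nim-sum is 15 ≠ 0, so this is an N-position: the player to move can win.

Winning position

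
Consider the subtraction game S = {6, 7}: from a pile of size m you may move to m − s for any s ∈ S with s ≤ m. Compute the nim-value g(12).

Compute g(0), g(1), … for moves {6, 7}:
g(0) = mex{} = 0
g(1) = mex{} = 0
g(2) = mex{} = 0
g(3) = mex{} = 0
g(4) = mex{} = 0
g(5) = mex{} = 0
g(6) = mex{0} = 1
g(7) = mex{0} = 1
g(8) = mex{0} = 1
g(9) = mex{0} = 1
g(10) = mex{0} = 1
g(11) = mex{0} = 1
g(12) = mex{0,1} = 2
So g(12) = 2.

2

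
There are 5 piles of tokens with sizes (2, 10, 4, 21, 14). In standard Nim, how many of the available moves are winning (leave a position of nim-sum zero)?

1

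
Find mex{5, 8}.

0 is not in the set, so the mex is 0.

0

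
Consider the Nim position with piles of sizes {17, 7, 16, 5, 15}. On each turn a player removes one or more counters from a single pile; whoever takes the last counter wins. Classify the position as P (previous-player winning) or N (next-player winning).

N-position

In binary:
  10001  (17)
  00111  (7)
  10000  (16)
  00101  (5)
  01111  (15)
  -----
  01100  (12)
The nim-sum is 12 ≠ 0, so this is an N-position: the player to move can win.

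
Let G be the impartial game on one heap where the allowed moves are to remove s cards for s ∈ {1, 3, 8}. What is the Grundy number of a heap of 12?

1

Build the Grundy sequence with g(k) = mex{g(k−s) : s ∈ {1, 3, 8}, s ≤ k}:
k:     0  1  2  3  4  5  6  7  8  9 10 11 12
g(k):  0  1  0  1  0  1  0  1  2  3  2  0  1
So g(12) = 1.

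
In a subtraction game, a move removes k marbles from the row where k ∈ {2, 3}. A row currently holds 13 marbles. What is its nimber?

Build the Grundy sequence with g(k) = mex{g(k−s) : s ∈ {2, 3}, s ≤ k}:
k:     0  1  2  3  4  5  6  7  8  9 10 11 12 13
g(k):  0  0  1  1  2  0  0  1  1  2  0  0  1  1
So g(13) = 1.

1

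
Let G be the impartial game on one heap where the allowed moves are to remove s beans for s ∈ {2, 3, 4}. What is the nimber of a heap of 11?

Grundy values for subtraction set {2, 3, 4}:
g(0) = mex{} = 0
g(1) = mex{} = 0
g(2) = mex{0} = 1
g(3) = mex{0} = 1
g(4) = mex{0,1} = 2
g(5) = mex{0,1} = 2
g(6) = mex{1,2} = 0
g(7) = mex{1,2} = 0
g(8) = mex{0,2} = 1
g(9) = mex{0,2} = 1
g(10) = mex{0,1} = 2
g(11) = mex{0,1} = 2
So g(11) = 2.

2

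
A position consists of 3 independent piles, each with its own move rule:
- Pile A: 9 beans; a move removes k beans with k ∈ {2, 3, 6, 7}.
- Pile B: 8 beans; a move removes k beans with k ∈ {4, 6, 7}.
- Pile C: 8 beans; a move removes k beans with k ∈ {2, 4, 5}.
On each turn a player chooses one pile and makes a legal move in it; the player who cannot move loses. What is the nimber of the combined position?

2

Build the Grundy sequence for pile A with g(k) = mex{g(k−s) : s ∈ {2, 3, 6, 7}, s ≤ k}:
k:     0  1  2  3  4  5  6  7  8  9
g(k):  0  0  1  1  2  0  3  1  2  0
So g(9) = 0.
For pile B, compute g(0), g(1), … with moves {4, 6, 7}:
g(0) = mex{} = 0
g(1) = mex{} = 0
g(2) = mex{} = 0
g(3) = mex{} = 0
g(4) = mex{0} = 1
g(5) = mex{0} = 1
g(6) = mex{0} = 1
g(7) = mex{0} = 1
g(8) = mex{0,1} = 2
So g(8) = 2.
Grundy values for pile C (subtraction set {2, 4, 5}):
k:     0  1  2  3  4  5  6  7  8
g(k):  0  0  1  1  2  2  3  0  0
So g(8) = 0.
The value of a disjunctive sum is the nim-sum of the parts.
Combined value = 0 XOR 2 XOR 0 = 2.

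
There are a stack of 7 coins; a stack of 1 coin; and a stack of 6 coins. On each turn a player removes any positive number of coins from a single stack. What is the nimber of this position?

0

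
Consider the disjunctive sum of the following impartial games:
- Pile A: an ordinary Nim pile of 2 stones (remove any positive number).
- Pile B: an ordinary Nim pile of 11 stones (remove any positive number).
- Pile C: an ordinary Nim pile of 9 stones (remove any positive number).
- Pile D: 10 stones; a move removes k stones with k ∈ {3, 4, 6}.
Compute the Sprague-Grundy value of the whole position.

Pile A is a plain Nim pile of size 2, so its Grundy value is 2.
Pile B is a plain Nim pile of size 11, so its Grundy value is 11.
Pile C is a plain Nim pile of size 9, so its Grundy value is 9.
Grundy values for pile D (subtraction set {3, 4, 6}):
k:     0  1  2  3  4  5  6  7  8  9 10
g(k):  0  0  0  1  1  1  2  2  2  0  0
So g(10) = 0.
By the Sprague-Grundy theorem, the Grundy value of a sum of independent games is the XOR of the component values.
Combined value = 2 XOR 11 XOR 9 XOR 0 = 0.

0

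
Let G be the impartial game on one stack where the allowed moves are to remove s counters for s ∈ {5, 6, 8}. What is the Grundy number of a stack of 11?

2

Grundy values for subtraction set {5, 6, 8}:
g(0) = mex{} = 0
g(1) = mex{} = 0
g(2) = mex{} = 0
g(3) = mex{} = 0
g(4) = mex{} = 0
g(5) = mex{0} = 1
g(6) = mex{0} = 1
g(7) = mex{0} = 1
g(8) = mex{0} = 1
g(9) = mex{0} = 1
g(10) = mex{0,1} = 2
g(11) = mex{0,1} = 2
So g(11) = 2.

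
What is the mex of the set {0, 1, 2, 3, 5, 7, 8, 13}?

The values 0, 1, 2, 3 are all present; 4 is the first non-negative integer missing from the set.

4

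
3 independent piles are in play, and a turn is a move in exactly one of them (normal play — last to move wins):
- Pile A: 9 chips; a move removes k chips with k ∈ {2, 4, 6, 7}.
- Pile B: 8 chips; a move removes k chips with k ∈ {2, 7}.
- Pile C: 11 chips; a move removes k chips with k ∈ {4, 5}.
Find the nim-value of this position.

2

Build the Grundy sequence for pile A with g(k) = mex{g(k−s) : s ∈ {2, 4, 6, 7}, s ≤ k}:
g(0) = mex{} = 0
g(1) = mex{} = 0
g(2) = mex{0} = 1
g(3) = mex{0} = 1
g(4) = mex{0,1} = 2
g(5) = mex{0,1} = 2
g(6) = mex{0,1,2} = 3
g(7) = mex{0,1,2} = 3
g(8) = mex{0,1,2,3} = 4
g(9) = mex{1,2,3} = 0
So g(9) = 0.
Build the Grundy sequence for pile B with g(k) = mex{g(k−s) : s ∈ {2, 7}, s ≤ k}:
g(0) = mex{} = 0
g(1) = mex{} = 0
g(2) = mex{0} = 1
g(3) = mex{0} = 1
g(4) = mex{1} = 0
g(5) = mex{1} = 0
g(6) = mex{0} = 1
g(7) = mex{0} = 1
g(8) = mex{0,1} = 2
So g(8) = 2.
Build the Grundy sequence for pile C with g(k) = mex{g(k−s) : s ∈ {4, 5}, s ≤ k}:
g(0) = mex{} = 0
g(1) = mex{} = 0
g(2) = mex{} = 0
g(3) = mex{} = 0
g(4) = mex{0} = 1
g(5) = mex{0} = 1
g(6) = mex{0} = 1
g(7) = mex{0} = 1
g(8) = mex{0,1} = 2
g(9) = mex{1} = 0
g(10) = mex{1} = 0
g(11) = mex{1} = 0
So g(11) = 0.
The value of a disjunctive sum is the nim-sum of the parts.
Combined value = 0 XOR 2 XOR 0 = 2.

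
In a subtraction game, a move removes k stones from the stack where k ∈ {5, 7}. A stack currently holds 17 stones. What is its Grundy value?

1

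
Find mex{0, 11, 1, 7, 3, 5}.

2

The values 0, 1 are all present; 2 is the first non-negative integer missing from the set.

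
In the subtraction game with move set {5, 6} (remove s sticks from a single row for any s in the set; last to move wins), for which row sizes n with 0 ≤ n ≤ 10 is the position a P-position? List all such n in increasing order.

0, 1, 2, 3, 4

Build the Grundy sequence with g(k) = mex{g(k−s) : s ∈ {5, 6}, s ≤ k}:
g(0) = mex{} = 0
g(1) = mex{} = 0
g(2) = mex{} = 0
g(3) = mex{} = 0
g(4) = mex{} = 0
g(5) = mex{0} = 1
g(6) = mex{0} = 1
g(7) = mex{0} = 1
g(8) = mex{0} = 1
g(9) = mex{0} = 1
g(10) = mex{0,1} = 2
The P-positions (g = 0) in 0..10 are 0, 1, 2, 3, 4.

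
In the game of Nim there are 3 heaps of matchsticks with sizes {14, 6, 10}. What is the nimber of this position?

2

Compute the nim-sum pairwise:
14 ^ 6 = 8
8 ^ 10 = 2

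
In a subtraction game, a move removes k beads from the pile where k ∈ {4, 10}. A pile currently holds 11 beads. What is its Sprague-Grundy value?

Build the Grundy sequence with g(k) = mex{g(k−s) : s ∈ {4, 10}, s ≤ k}:
k:     0  1  2  3  4  5  6  7  8  9 10 11
g(k):  0  0  0  0  1  1  1  1  0  0  2  2
So g(11) = 2.

2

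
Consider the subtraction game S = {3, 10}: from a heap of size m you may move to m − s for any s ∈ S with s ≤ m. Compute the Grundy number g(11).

1

Compute g(0), g(1), … for moves {3, 10}:
g(0) = mex{} = 0
g(1) = mex{} = 0
g(2) = mex{} = 0
g(3) = mex{0} = 1
g(4) = mex{0} = 1
g(5) = mex{0} = 1
g(6) = mex{1} = 0
g(7) = mex{1} = 0
g(8) = mex{1} = 0
g(9) = mex{0} = 1
g(10) = mex{0} = 1
g(11) = mex{0} = 1
So g(11) = 1.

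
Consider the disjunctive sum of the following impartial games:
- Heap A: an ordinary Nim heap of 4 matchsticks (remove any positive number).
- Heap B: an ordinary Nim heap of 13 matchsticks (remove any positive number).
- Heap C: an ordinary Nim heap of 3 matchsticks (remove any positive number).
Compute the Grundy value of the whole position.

10

Heap A is a plain Nim heap of size 4, so its Grundy value is 4.
Heap B is a plain Nim heap of size 13, so its Grundy value is 13.
Heap C is a plain Nim heap of size 3, so its Grundy value is 3.
The value of a disjunctive sum is the nim-sum of the parts.
Combined value = 4 XOR 13 XOR 3 = 10.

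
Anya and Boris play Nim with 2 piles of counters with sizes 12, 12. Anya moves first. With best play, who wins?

Nim-sum: 12 XOR 12 = 0.
The nim-sum is 0, so this is a P-position: the player to move is in a losing position under optimal play; Anya is about to move from it and so loses — Boris wins.

Boris wins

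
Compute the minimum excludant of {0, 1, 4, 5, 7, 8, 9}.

2

The values 0, 1 are all present; 2 is the first non-negative integer missing from the set.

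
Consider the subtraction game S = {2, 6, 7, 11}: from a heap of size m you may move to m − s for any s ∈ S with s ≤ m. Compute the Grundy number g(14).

Build the Grundy sequence with g(k) = mex{g(k−s) : s ∈ {2, 6, 7, 11}, s ≤ k}:
g(0) = mex{} = 0
g(1) = mex{} = 0
g(2) = mex{0} = 1
g(3) = mex{0} = 1
g(4) = mex{1} = 0
g(5) = mex{1} = 0
g(6) = mex{0} = 1
g(7) = mex{0} = 1
g(8) = mex{0,1} = 2
g(9) = mex{1} = 0
g(10) = mex{0,1,2} = 3
g(11) = mex{0} = 1
g(12) = mex{0,1,3} = 2
g(13) = mex{1} = 0
g(14) = mex{1,2} = 0
So g(14) = 0.

0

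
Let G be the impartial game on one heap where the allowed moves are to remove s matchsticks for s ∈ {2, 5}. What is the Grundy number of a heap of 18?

Grundy values for subtraction set {2, 5}:
k:     0  1  2  3  4  5  6  7  8  9 10 11 12 13 14 15 16 17 18
g(k):  0  0  1  1  0  2  1  0  0  1  1  0  2  1  0  0  1  1  0
So g(18) = 0.

0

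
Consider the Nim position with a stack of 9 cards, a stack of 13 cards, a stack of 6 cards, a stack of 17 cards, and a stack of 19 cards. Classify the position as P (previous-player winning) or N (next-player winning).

P-position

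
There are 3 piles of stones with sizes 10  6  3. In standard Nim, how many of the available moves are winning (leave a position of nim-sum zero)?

Compute the nim-sum pairwise:
10 XOR 6 = 12
12 XOR 3 = 15
The overall nim-sum is X = 15. A pile of size p has a winning move iff p XOR X < p (reduce it to p XOR X).
  10: 10 XOR 15 = 5 < 10 — winning move (to 5).
  6: 6 XOR 15 = 9 ≥ 6 — no move.
  3: 3 XOR 15 = 12 ≥ 3 — no move.
That gives 1 winning move.

1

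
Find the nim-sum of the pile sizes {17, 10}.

27

Nim-sum: 17 ^ 10 = 27.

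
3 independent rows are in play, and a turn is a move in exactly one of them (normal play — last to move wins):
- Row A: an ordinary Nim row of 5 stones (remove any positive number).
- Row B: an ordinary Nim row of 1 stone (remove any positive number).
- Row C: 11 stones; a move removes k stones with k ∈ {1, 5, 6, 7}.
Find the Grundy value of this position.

7

Row A is a plain Nim row of size 5, so its Grundy value is 5.
Row B is a plain Nim row of size 1, so its Grundy value is 1.
For row C, compute g(0), g(1), … with moves {1, 5, 6, 7}:
g(0) = mex{} = 0
g(1) = mex{0} = 1
g(2) = mex{1} = 0
g(3) = mex{0} = 1
g(4) = mex{1} = 0
g(5) = mex{0} = 1
g(6) = mex{0,1} = 2
g(7) = mex{0,1,2} = 3
g(8) = mex{0,1,3} = 2
g(9) = mex{0,1,2} = 3
g(10) = mex{0,1,3} = 2
g(11) = mex{0,1,2} = 3
So g(11) = 3.
By the Sprague-Grundy theorem, the Grundy value of a sum of independent games is the XOR of the component values.
Combined value = 5 ⊕ 1 ⊕ 3 = 7.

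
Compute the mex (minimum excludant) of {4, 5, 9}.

0 is not in the set, so the mex is 0.

0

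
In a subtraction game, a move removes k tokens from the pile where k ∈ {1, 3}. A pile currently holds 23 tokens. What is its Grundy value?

1

Compute g(0), g(1), … for moves {1, 3}:
k:     0  1  2  3  4  5  6  7  8  9 10 11 12 13 14 15 16 17 18 19 20 21 22 23
g(k):  0  1  0  1  0  1  0  1  0  1  0  1  0  1  0  1  0  1  0  1  0  1  0  1
So g(23) = 1.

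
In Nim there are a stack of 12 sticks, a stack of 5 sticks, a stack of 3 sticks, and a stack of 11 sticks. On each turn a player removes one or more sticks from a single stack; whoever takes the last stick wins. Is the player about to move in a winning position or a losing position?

Winning position

Compute the nim-sum pairwise:
12 XOR 5 = 9
9 XOR 3 = 10
10 XOR 11 = 1
The nim-sum is 1 ≠ 0, so this is an N-position: the player to move can win.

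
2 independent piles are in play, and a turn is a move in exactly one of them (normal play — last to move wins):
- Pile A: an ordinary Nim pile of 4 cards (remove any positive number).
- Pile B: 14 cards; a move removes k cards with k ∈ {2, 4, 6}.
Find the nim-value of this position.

Pile A is a plain Nim pile of size 4, so its Grundy value is 4.
Grundy values for pile B (subtraction set {2, 4, 6}):
k:     0  1  2  3  4  5  6  7  8  9 10 11 12 13 14
g(k):  0  0  1  1  2  2  3  3  0  0  1  1  2  2  3
So g(14) = 3.
By the Sprague-Grundy theorem, the Grundy value of a sum of independent games is the XOR of the component values.
Combined value = 4 XOR 3 = 7.

7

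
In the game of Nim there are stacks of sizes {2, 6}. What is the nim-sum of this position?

4

Nim-sum: 2 XOR 6 = 4.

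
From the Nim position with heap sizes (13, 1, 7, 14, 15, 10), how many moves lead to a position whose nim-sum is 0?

0

Compute the nim-sum pairwise:
13 XOR 1 = 12
12 XOR 7 = 11
11 XOR 14 = 5
5 XOR 15 = 10
10 XOR 10 = 0
The nim-sum is already 0, so every move leaves a nonzero nim-sum — there are no winning moves.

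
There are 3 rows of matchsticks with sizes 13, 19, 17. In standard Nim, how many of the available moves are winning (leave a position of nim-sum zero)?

Nim-sum: 13 XOR 19 XOR 17 = 15.
The overall nim-sum is X = 15. A row of size p has a winning move iff p XOR X < p (reduce it to p XOR X).
  13: 13 XOR 15 = 2 < 13 — winning move (to 2).
  19: 19 XOR 15 = 28 ≥ 19 — no move.
  17: 17 XOR 15 = 30 ≥ 17 — no move.
That gives 1 winning move.

1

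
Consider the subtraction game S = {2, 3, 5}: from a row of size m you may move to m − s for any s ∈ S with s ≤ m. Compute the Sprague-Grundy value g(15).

Compute g(0), g(1), … for moves {2, 3, 5}:
k:     0  1  2  3  4  5  6  7  8  9 10 11 12 13 14 15
g(k):  0  0  1  1  2  2  3  0  0  1  1  2  2  3  0  0
So g(15) = 0.

0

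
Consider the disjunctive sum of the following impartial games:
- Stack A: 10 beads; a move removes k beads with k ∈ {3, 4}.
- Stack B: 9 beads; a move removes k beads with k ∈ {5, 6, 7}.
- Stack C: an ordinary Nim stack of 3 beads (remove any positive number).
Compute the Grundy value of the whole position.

For stack A, compute g(0), g(1), … with moves {3, 4}:
k:     0  1  2  3  4  5  6  7  8  9 10
g(k):  0  0  0  1  1  1  2  0  0  0  1
So g(10) = 1.
Grundy values for stack B (subtraction set {5, 6, 7}):
k:     0  1  2  3  4  5  6  7  8  9
g(k):  0  0  0  0  0  1  1  1  1  1
So g(9) = 1.
Stack C is a plain Nim stack of size 3, so its Grundy value is 3.
By the Sprague-Grundy theorem, the Grundy value of a sum of independent games is the XOR of the component values.
Combined value = 1 ⊕ 1 ⊕ 3 = 3.

3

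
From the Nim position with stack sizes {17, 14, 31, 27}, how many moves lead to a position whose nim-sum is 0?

Nim-sum: 17 XOR 14 XOR 31 XOR 27 = 27.
The overall nim-sum is X = 27. A stack of size p has a winning move iff p XOR X < p (reduce it to p XOR X).
  17: 17 XOR 27 = 10 < 17 — winning move (to 10).
  14: 14 XOR 27 = 21 ≥ 14 — no move.
  31: 31 XOR 27 = 4 < 31 — winning move (to 4).
  27: 27 XOR 27 = 0 < 27 — winning move (to 0).
That gives 3 winning moves.

3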